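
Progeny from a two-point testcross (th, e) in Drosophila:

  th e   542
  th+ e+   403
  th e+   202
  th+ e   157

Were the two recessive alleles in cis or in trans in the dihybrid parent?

The two most frequent classes are th+ e+ (403) and th e (542); these are the parental (non-recombinant) types.
So the F1 carried th+ e+ on one chromosome and th e on the other — the recessive alleles are on the same chromosome (cis / coupling).

cis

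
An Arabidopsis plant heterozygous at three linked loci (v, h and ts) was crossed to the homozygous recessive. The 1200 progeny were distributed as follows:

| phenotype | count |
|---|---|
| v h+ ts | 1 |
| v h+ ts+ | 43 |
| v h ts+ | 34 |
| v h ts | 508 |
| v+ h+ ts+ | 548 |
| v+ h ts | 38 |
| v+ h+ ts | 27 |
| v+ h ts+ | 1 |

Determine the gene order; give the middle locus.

The two most frequent reciprocal classes, v h ts and v+ h+ ts+, are the parental types, so the F1 was v h ts / v+ h+ ts+.
The two rarest classes, v h+ ts and v+ h ts+, are the double crossovers. Comparing them with the parentals, only the h allele has switched, so h is the middle locus and the order is ts – h – v.

h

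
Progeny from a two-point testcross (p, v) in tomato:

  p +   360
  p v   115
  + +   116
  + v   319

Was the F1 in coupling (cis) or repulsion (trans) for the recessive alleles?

trans

The two most frequent classes are + v (319) and p + (360); these are the parental (non-recombinant) types.
So the F1 carried + v on one chromosome and p + on the other — the recessive alleles are on opposite chromosomes (trans / repulsion).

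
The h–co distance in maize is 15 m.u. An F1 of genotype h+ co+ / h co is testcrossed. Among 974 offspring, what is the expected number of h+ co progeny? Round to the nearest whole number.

73

A map distance of 15 m.u. corresponds to a recombination frequency of 0.150.
The F1 is h+ co+ / h co, so h+ co is a recombinant gamete class with expected frequency r/2 = 0.150/2 = 0.0750.
Expected number = 0.0750 × 974 = 73.05 ≈ 73.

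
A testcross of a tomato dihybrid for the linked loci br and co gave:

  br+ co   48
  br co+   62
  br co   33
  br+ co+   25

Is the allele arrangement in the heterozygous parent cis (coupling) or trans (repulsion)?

The two most frequent classes are br+ co (48) and br co+ (62); these are the parental (non-recombinant) types.
So the F1 carried br+ co on one chromosome and br co+ on the other — the recessive alleles are on opposite chromosomes (trans / repulsion).

trans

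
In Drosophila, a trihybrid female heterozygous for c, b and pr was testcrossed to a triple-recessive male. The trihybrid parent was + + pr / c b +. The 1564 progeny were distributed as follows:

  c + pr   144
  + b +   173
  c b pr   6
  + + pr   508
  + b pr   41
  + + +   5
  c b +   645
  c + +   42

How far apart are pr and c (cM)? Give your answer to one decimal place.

21.0 cM

The two rarest classes, + + + and c b pr, are the double crossovers. Comparing them with the parentals, only the pr allele has switched, so pr is the middle locus and the order is b – pr – c.
Crossovers in the pr–c interval produce the single-crossover classes c + pr and + b + (144 + 173 = 317) plus the double crossovers (11).
RF(pr–c) = (317 + 11) / 1564 = 328/1564 = 0.2097 → 21.0 cM.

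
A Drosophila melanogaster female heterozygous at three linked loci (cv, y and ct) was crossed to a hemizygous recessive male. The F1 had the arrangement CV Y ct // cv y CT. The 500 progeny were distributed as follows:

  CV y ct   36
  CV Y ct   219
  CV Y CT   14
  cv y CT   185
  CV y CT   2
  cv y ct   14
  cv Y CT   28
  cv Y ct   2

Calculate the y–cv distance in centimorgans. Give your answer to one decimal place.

The two rarest classes, cv Y ct and CV y CT, are the double crossovers. Comparing them with the parentals, only the cv allele has switched, so cv is the middle locus and the order is y – cv – ct.
Crossovers in the y–cv interval produce the single-crossover classes CV y ct and cv Y CT (36 + 28 = 64) plus the double crossovers (4).
RF(y–cv) = (64 + 4) / 500 = 68/500 = 0.1360 → 13.6 centimorgans.

13.6 centimorgans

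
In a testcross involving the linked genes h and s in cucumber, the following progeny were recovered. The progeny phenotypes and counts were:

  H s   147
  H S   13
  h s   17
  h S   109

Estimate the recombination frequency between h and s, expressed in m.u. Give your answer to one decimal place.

10.5 m.u.

The two most frequent classes, H s (147) and h S (109), are the parental types, so the F1 was H s / h S.
The recombinant classes are H S and h s: 13 + 17 = 30.
Recombination frequency = 30/286 = 0.1049 ≈ 10.5%, i.e. 10.5 m.u.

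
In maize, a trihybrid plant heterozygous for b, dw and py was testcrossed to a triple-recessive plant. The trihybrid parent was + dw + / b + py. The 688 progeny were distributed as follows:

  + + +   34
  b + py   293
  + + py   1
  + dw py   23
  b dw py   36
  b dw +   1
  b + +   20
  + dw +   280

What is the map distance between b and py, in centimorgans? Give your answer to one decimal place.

6.5 centimorgans

The two rarest classes, b dw + and + + py, are the double crossovers. Comparing them with the parentals, only the b allele has switched, so b is the middle locus and the order is py – b – dw.
Crossovers in the py–b interval produce the single-crossover classes + dw py and b + + (23 + 20 = 43) plus the double crossovers (2).
RF(py–b) = (43 + 2) / 688 = 45/688 = 0.0654 → 6.5 centimorgans.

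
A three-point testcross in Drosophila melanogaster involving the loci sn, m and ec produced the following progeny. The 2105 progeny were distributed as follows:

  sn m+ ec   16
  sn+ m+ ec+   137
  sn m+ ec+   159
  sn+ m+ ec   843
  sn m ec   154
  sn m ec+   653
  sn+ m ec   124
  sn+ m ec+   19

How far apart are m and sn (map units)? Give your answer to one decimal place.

15.1 map units

The two most frequent reciprocal classes, sn m ec+ and sn+ m+ ec, are the parental types, so the F1 was sn m ec+ / sn+ m+ ec.
The two rarest classes, sn+ m ec+ and sn m+ ec, are the double crossovers. Comparing them with the parentals, only the sn allele has switched, so sn is the middle locus and the order is m – sn – ec.
Crossovers in the m–sn interval produce the single-crossover classes sn m+ ec+ and sn+ m ec (159 + 124 = 283) plus the double crossovers (35).
RF(m–sn) = (283 + 35) / 2105 = 318/2105 = 0.1511 → 15.1 map units.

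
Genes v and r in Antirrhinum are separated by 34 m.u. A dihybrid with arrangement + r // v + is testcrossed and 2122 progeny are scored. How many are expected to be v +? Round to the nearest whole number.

A map distance of 34 m.u. corresponds to a recombination frequency of 0.340.
The F1 is + r / v +, so v + is a parental gamete class with expected frequency (1 − r)/2 = 0.660/2 = 0.3300.
Expected number = 0.3300 × 2122 = 700.26 ≈ 700.

700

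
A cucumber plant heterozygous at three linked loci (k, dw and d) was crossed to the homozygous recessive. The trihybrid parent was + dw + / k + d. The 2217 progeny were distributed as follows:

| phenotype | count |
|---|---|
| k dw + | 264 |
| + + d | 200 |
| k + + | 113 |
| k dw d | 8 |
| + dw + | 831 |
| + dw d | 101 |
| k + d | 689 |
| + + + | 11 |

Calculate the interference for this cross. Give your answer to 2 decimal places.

0.63

The two rarest classes, + + + and k dw d, are the double crossovers. Comparing them with the parentals, only the dw allele has switched, so dw is the middle locus and the order is d – dw – k.
d–dw: (214 + 19)/2217 = 0.1051; dw–k: (464 + 19)/2217 = 0.2179.
Expected DCO frequency = 0.1051 × 0.2179 ≈ 0.02290; observed = 19/2217 ≈ 0.00857.
Coefficient of coincidence = 0.00857/0.02290 ≈ 0.37; interference = 1 − 0.37 = 0.63.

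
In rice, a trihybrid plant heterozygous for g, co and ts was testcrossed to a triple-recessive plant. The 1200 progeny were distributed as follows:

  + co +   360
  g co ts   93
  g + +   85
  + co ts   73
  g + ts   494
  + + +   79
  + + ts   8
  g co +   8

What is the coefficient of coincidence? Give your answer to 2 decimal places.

0.59

The two most frequent reciprocal classes, g + ts and + co +, are the parental types, so the F1 was g + ts / + co +.
The two rarest classes, + + ts and g co +, are the double crossovers. Comparing them with the parentals, only the g allele has switched, so g is the middle locus and the order is ts – g – co.
ts–g: (158 + 16)/1200 = 0.1450; g–co: (172 + 16)/1200 = 0.1567.
Expected DCO frequency = 0.1450 × 0.1567 ≈ 0.02272; observed = 16/1200 ≈ 0.01333.
Coefficient of coincidence = 0.01333/0.02272 ≈ 0.59.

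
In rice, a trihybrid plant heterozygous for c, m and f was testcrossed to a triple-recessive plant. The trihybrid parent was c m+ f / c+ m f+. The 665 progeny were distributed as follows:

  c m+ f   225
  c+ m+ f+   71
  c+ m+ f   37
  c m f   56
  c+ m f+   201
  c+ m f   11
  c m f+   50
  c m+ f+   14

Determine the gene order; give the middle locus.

f

The two rarest classes, c m+ f+ and c+ m f, are the double crossovers. Comparing them with the parentals, only the f allele has switched, so f is the middle locus and the order is c – f – m.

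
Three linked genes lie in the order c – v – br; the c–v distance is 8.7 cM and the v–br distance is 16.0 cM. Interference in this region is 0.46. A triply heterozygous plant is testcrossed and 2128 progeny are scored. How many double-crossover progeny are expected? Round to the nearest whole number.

16

Map distances give recombination frequencies of 0.087 and 0.160 for the two intervals.
With interference 0.46 (so coincidence = 0.54), expected double-crossover frequency = 0.087 × 0.160 × 0.54 = 0.00752.
Expected number = 0.00752 × 2128 = 16.00 ≈ 16.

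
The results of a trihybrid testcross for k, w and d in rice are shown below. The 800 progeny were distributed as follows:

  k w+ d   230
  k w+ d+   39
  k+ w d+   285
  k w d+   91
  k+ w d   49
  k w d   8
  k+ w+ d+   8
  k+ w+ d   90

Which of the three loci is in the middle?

w

The two most frequent reciprocal classes, k+ w d+ and k w+ d, are the parental types, so the F1 was k+ w d+ / k w+ d.
The two rarest classes, k+ w+ d+ and k w d, are the double crossovers. Comparing them with the parentals, only the w allele has switched, so w is the middle locus and the order is d – w – k.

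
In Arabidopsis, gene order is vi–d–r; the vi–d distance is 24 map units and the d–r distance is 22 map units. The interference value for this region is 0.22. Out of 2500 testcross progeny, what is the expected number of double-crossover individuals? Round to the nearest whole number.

103

Map distances give recombination frequencies of 0.240 and 0.220 for the two intervals.
With interference 0.22 (so coincidence = 0.78), expected double-crossover frequency = 0.240 × 0.220 × 0.78 = 0.04118.
Expected number = 0.04118 × 2500 = 102.96 ≈ 103.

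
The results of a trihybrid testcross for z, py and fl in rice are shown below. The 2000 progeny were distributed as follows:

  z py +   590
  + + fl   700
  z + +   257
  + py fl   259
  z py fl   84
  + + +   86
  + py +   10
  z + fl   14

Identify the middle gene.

z

The two most frequent reciprocal classes, z py + and + + fl, are the parental types, so the F1 was z py + / + + fl.
The two rarest classes, + py + and z + fl, are the double crossovers. Comparing them with the parentals, only the z allele has switched, so z is the middle locus and the order is py – z – fl.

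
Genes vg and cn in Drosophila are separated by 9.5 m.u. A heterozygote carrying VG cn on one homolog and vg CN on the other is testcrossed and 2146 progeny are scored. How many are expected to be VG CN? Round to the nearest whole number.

A map distance of 9.5 m.u. corresponds to a recombination frequency of 0.095.
The F1 is VG cn / vg CN, so VG CN is a recombinant gamete class with expected frequency r/2 = 0.095/2 = 0.0475.
Expected number = 0.0475 × 2146 = 101.94 ≈ 102.

102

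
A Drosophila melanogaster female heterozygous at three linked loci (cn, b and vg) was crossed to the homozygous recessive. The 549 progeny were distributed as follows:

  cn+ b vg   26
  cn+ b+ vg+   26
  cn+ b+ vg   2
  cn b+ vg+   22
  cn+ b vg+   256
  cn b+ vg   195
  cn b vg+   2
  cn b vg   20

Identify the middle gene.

cn

The two most frequent reciprocal classes, cn b+ vg and cn+ b vg+, are the parental types, so the F1 was cn b+ vg / cn+ b vg+.
The two rarest classes, cn+ b+ vg and cn b vg+, are the double crossovers. Comparing them with the parentals, only the cn allele has switched, so cn is the middle locus and the order is vg – cn – b.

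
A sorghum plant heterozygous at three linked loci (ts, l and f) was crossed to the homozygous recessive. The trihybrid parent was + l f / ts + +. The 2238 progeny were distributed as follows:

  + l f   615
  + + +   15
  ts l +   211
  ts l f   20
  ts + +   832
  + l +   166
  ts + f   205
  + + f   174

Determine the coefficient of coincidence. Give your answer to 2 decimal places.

The two rarest classes, ts l f and + + +, are the double crossovers. Comparing them with the parentals, only the ts allele has switched, so ts is the middle locus and the order is f – ts – l.
f–ts: (371 + 35)/2238 = 0.1814; ts–l: (385 + 35)/2238 = 0.1877.
Expected DCO frequency = 0.1814 × 0.1877 ≈ 0.03405; observed = 35/2238 ≈ 0.01564.
Coefficient of coincidence = 0.01564/0.03405 ≈ 0.46.

0.46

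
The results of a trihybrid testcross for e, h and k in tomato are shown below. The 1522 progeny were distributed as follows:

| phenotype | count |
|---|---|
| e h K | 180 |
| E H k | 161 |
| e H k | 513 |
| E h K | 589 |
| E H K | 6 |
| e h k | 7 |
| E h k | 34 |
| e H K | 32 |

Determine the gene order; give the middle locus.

The two most frequent reciprocal classes, E h K and e H k, are the parental types, so the F1 was E h K / e H k.
The two rarest classes, E H K and e h k, are the double crossovers. Comparing them with the parentals, only the h allele has switched, so h is the middle locus and the order is k – h – e.

h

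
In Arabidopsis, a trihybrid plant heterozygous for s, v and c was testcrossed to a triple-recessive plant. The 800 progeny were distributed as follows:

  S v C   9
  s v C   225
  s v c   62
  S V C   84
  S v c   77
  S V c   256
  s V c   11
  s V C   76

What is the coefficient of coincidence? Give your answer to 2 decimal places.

0.56

The two most frequent reciprocal classes, S V c and s v C, are the parental types, so the F1 was S V c / s v C.
The two rarest classes, s V c and S v C, are the double crossovers. Comparing them with the parentals, only the s allele has switched, so s is the middle locus and the order is v – s – c.
v–s: (153 + 20)/800 = 0.2162; s–c: (146 + 20)/800 = 0.2075.
Expected DCO frequency = 0.2162 × 0.2075 ≈ 0.04486; observed = 20/800 ≈ 0.02500.
Coefficient of coincidence = 0.02500/0.04486 ≈ 0.56.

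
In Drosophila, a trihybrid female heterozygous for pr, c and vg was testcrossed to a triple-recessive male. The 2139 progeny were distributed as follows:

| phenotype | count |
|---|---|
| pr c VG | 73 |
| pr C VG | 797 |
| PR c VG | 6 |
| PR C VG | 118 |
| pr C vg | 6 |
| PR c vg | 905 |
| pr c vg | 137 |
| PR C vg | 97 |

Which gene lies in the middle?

The two most frequent reciprocal classes, pr C VG and PR c vg, are the parental types, so the F1 was pr C VG / PR c vg.
The two rarest classes, pr C vg and PR c VG, are the double crossovers. Comparing them with the parentals, only the vg allele has switched, so vg is the middle locus and the order is pr – vg – c.

vg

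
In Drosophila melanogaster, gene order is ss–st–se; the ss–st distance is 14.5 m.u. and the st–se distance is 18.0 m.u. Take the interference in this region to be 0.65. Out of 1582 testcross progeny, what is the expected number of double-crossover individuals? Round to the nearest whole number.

14

Map distances give recombination frequencies of 0.145 and 0.180 for the two intervals.
With interference 0.65 (so coincidence = 0.35), expected double-crossover frequency = 0.145 × 0.180 × 0.35 = 0.00913.
Expected number = 0.00913 × 1582 = 14.45 ≈ 14.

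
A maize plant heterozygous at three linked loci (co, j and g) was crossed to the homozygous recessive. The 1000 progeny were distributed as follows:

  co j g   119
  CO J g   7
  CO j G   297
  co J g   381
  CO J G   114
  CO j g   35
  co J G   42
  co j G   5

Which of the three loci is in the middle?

The two most frequent reciprocal classes, CO j G and co J g, are the parental types, so the F1 was CO j G / co J g.
The two rarest classes, co j G and CO J g, are the double crossovers. Comparing them with the parentals, only the co allele has switched, so co is the middle locus and the order is j – co – g.

co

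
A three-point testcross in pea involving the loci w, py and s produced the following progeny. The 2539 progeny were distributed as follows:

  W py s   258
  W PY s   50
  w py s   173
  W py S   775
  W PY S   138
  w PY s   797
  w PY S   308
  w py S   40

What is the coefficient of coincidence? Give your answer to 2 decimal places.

0.87

The two most frequent reciprocal classes, W py S and w PY s, are the parental types, so the F1 was W py S / w PY s.
The two rarest classes, w py S and W PY s, are the double crossovers. Comparing them with the parentals, only the w allele has switched, so w is the middle locus and the order is py – w – s.
py–w: (311 + 90)/2539 = 0.1579; w–s: (566 + 90)/2539 = 0.2584.
Expected DCO frequency = 0.1579 × 0.2584 ≈ 0.04080; observed = 90/2539 ≈ 0.03545.
Coefficient of coincidence = 0.03545/0.04080 ≈ 0.87.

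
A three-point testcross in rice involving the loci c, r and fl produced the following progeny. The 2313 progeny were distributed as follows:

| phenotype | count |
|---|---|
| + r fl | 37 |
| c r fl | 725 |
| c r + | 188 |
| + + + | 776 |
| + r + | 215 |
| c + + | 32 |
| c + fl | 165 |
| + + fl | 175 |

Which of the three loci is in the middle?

c

The two most frequent reciprocal classes, + + + and c r fl, are the parental types, so the F1 was + + + / c r fl.
The two rarest classes, c + + and + r fl, are the double crossovers. Comparing them with the parentals, only the c allele has switched, so c is the middle locus and the order is fl – c – r.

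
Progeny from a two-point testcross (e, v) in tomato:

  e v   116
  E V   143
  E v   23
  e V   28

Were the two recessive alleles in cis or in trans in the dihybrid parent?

The two most frequent classes are E V (143) and e v (116); these are the parental (non-recombinant) types.
So the F1 carried E V on one chromosome and e v on the other — the recessive alleles are on the same chromosome (cis / coupling).

cis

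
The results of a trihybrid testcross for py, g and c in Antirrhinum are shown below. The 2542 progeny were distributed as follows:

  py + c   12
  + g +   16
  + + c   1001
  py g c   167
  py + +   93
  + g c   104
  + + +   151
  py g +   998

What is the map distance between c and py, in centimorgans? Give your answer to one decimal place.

13.6 centimorgans

The two most frequent reciprocal classes, py g + and + + c, are the parental types, so the F1 was py g + / + + c.
The two rarest classes, + g + and py + c, are the double crossovers. Comparing them with the parentals, only the py allele has switched, so py is the middle locus and the order is c – py – g.
Crossovers in the c–py interval produce the single-crossover classes py g c and + + + (167 + 151 = 318) plus the double crossovers (28).
RF(c–py) = (318 + 28) / 2542 = 346/2542 = 0.1361 → 13.6 centimorgans.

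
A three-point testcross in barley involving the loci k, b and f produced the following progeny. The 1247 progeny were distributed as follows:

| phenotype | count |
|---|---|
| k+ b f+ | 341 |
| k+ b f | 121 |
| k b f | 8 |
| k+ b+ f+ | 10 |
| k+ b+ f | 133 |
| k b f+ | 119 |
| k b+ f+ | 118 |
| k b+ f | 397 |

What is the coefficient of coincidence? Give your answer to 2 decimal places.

The two most frequent reciprocal classes, k+ b f+ and k b+ f, are the parental types, so the F1 was k+ b f+ / k b+ f.
The two rarest classes, k+ b+ f+ and k b f, are the double crossovers. Comparing them with the parentals, only the b allele has switched, so b is the middle locus and the order is f – b – k.
f–b: (239 + 18)/1247 = 0.2061; b–k: (252 + 18)/1247 = 0.2165.
Expected DCO frequency = 0.2061 × 0.2165 ≈ 0.04462; observed = 18/1247 ≈ 0.01443.
Coefficient of coincidence = 0.01443/0.04462 ≈ 0.32.

0.32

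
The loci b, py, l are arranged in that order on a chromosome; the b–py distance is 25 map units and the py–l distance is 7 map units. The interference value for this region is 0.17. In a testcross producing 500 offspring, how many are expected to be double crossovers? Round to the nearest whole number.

Map distances give recombination frequencies of 0.250 and 0.070 for the two intervals.
With interference 0.17 (so coincidence = 0.83), expected double-crossover frequency = 0.250 × 0.070 × 0.83 = 0.01453.
Expected number = 0.01453 × 500 = 7.26 ≈ 7.

7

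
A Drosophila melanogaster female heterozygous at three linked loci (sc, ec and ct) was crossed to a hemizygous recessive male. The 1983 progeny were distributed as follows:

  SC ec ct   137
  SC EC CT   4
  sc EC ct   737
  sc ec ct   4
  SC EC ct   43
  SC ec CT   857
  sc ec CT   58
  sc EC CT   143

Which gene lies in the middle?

ec

The two most frequent reciprocal classes, SC ec CT and sc EC ct, are the parental types, so the F1 was SC ec CT / sc EC ct.
The two rarest classes, SC EC CT and sc ec ct, are the double crossovers. Comparing them with the parentals, only the ec allele has switched, so ec is the middle locus and the order is ct – ec – sc.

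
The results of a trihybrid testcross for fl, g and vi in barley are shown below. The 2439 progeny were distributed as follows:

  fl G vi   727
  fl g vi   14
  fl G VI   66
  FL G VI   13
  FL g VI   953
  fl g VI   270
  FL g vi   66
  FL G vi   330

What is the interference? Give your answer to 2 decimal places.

0.34

The two most frequent reciprocal classes, fl G vi and FL g VI, are the parental types, so the F1 was fl G vi / FL g VI.
The two rarest classes, fl g vi and FL G VI, are the double crossovers. Comparing them with the parentals, only the g allele has switched, so g is the middle locus and the order is vi – g – fl.
vi–g: (132 + 27)/2439 = 0.0652; g–fl: (600 + 27)/2439 = 0.2571.
Expected DCO frequency = 0.0652 × 0.2571 ≈ 0.01676; observed = 27/2439 ≈ 0.01107.
Coefficient of coincidence = 0.01107/0.01676 ≈ 0.66; interference = 1 − 0.66 = 0.34.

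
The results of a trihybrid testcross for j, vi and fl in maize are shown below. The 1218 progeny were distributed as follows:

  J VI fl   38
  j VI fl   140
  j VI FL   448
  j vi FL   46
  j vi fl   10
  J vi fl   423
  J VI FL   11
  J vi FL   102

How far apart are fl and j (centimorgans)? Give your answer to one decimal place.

21.6 centimorgans

The two most frequent reciprocal classes, J vi fl and j VI FL, are the parental types, so the F1 was J vi fl / j VI FL.
The two rarest classes, j vi fl and J VI FL, are the double crossovers. Comparing them with the parentals, only the j allele has switched, so j is the middle locus and the order is vi – j – fl.
Crossovers in the j–fl interval produce the single-crossover classes J vi FL and j VI fl (102 + 140 = 242) plus the double crossovers (21).
RF(j–fl) = (242 + 21) / 1218 = 263/1218 = 0.2159 → 21.6 centimorgans.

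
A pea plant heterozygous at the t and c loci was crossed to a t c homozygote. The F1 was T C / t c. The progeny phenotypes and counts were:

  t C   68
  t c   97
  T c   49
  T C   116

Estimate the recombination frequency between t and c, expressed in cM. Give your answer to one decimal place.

The recombinant classes are T c and t C: 49 + 68 = 117.
Recombination frequency = 117/330 = 0.3545 ≈ 35.5%, i.e. 35.5 cM.

35.5 cM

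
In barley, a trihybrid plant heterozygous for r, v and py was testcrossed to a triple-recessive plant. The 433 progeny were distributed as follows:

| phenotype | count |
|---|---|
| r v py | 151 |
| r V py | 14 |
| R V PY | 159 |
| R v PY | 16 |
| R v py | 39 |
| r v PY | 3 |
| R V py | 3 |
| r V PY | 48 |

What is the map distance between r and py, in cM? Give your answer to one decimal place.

The two most frequent reciprocal classes, R V PY and r v py, are the parental types, so the F1 was R V PY / r v py.
The two rarest classes, R V py and r v PY, are the double crossovers. Comparing them with the parentals, only the py allele has switched, so py is the middle locus and the order is r – py – v.
Crossovers in the r–py interval produce the single-crossover classes r V PY and R v py (48 + 39 = 87) plus the double crossovers (6).
RF(r–py) = (87 + 6) / 433 = 93/433 = 0.2148 → 21.5 cM.

21.5 cM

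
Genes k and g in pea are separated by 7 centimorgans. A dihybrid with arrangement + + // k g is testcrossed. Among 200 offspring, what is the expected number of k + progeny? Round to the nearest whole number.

7

A map distance of 7 centimorgans corresponds to a recombination frequency of 0.070.
The F1 is + + / k g, so k + is a recombinant gamete class with expected frequency r/2 = 0.070/2 = 0.0350.
Expected number = 0.0350 × 200 = 7.00 ≈ 7.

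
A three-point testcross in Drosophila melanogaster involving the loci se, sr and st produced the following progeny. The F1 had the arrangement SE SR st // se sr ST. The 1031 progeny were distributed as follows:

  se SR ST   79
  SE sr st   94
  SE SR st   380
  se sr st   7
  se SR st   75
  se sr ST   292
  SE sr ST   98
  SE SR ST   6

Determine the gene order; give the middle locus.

The two rarest classes, SE SR ST and se sr st, are the double crossovers. Comparing them with the parentals, only the st allele has switched, so st is the middle locus and the order is se – st – sr.

st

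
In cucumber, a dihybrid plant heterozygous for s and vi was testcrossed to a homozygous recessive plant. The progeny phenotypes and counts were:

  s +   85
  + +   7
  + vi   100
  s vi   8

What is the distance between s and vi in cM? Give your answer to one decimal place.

7.5 cM

The two most frequent classes, + vi (100) and s + (85), are the parental types, so the F1 was + vi / s +.
The recombinant classes are + + and s vi: 7 + 8 = 15.
Recombination frequency = 15/200 = 0.0750 ≈ 7.5%, i.e. 7.5 cM.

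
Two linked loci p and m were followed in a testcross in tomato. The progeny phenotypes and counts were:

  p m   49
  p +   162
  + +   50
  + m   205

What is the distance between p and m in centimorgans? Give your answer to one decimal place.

21.2 centimorgans

The two most frequent classes, + m (205) and p + (162), are the parental types, so the F1 was + m / p +.
The recombinant classes are + + and p m: 50 + 49 = 99.
Recombination frequency = 99/466 = 0.2124 ≈ 21.2%, i.e. 21.2 centimorgans.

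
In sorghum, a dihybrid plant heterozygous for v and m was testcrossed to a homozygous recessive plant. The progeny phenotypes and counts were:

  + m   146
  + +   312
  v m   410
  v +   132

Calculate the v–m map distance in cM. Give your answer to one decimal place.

The two most frequent classes, + + (312) and v m (410), are the parental types, so the F1 was + + / v m.
The recombinant classes are + m and v +: 146 + 132 = 278.
Recombination frequency = 278/1000 = 0.2780 ≈ 27.8%, i.e. 27.8 cM.

27.8 cM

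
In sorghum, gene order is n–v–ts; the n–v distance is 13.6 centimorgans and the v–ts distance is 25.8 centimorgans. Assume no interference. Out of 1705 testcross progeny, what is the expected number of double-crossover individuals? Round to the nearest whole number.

Map distances give recombination frequencies of 0.136 and 0.258 for the two intervals.
With no interference, expected double-crossover frequency = 0.136 × 0.258 = 0.03509.
Expected number = 0.03509 × 1705 = 59.83 ≈ 60.

60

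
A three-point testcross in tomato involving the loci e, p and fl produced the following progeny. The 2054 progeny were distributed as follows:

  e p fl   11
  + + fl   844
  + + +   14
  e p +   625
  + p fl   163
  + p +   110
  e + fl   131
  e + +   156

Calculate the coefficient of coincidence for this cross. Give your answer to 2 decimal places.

0.56

The two most frequent reciprocal classes, e p + and + + fl, are the parental types, so the F1 was e p + / + + fl.
The two rarest classes, e p fl and + + +, are the double crossovers. Comparing them with the parentals, only the fl allele has switched, so fl is the middle locus and the order is e – fl – p.
e–fl: (241 + 25)/2054 = 0.1295; fl–p: (319 + 25)/2054 = 0.1675.
Expected DCO frequency = 0.1295 × 0.1675 ≈ 0.02169; observed = 25/2054 ≈ 0.01217.
Coefficient of coincidence = 0.01217/0.02169 ≈ 0.56.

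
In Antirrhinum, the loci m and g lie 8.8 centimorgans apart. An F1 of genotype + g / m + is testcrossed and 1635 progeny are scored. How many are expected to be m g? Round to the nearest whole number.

72

A map distance of 8.8 centimorgans corresponds to a recombination frequency of 0.088.
The F1 is + g / m +, so m g is a recombinant gamete class with expected frequency r/2 = 0.088/2 = 0.0440.
Expected number = 0.0440 × 1635 = 71.94 ≈ 72.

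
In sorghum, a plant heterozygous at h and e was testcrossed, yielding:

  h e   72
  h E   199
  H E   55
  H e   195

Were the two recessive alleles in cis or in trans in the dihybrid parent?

The two most frequent classes are H e (195) and h E (199); these are the parental (non-recombinant) types.
So the F1 carried H e on one chromosome and h E on the other — the recessive alleles are on opposite chromosomes (trans / repulsion).

trans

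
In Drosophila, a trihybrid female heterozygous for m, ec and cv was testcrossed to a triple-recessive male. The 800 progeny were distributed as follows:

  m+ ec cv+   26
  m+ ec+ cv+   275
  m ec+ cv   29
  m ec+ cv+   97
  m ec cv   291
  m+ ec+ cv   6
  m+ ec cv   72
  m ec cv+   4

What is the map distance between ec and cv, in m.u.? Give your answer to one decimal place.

The two most frequent reciprocal classes, m ec cv and m+ ec+ cv+, are the parental types, so the F1 was m ec cv / m+ ec+ cv+.
The two rarest classes, m ec cv+ and m+ ec+ cv, are the double crossovers. Comparing them with the parentals, only the cv allele has switched, so cv is the middle locus and the order is m – cv – ec.
Crossovers in the cv–ec interval produce the single-crossover classes m ec+ cv and m+ ec cv+ (29 + 26 = 55) plus the double crossovers (10).
RF(cv–ec) = (55 + 10) / 800 = 65/800 = 0.0813 → 8.1 m.u.

8.1 m.u.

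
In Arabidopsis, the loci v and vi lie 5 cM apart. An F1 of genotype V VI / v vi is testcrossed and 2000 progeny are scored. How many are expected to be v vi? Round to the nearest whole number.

A map distance of 5 cM corresponds to a recombination frequency of 0.050.
The F1 is V VI / v vi, so v vi is a parental gamete class with expected frequency (1 − r)/2 = 0.950/2 = 0.4750.
Expected number = 0.4750 × 2000 = 950.00 ≈ 950.

950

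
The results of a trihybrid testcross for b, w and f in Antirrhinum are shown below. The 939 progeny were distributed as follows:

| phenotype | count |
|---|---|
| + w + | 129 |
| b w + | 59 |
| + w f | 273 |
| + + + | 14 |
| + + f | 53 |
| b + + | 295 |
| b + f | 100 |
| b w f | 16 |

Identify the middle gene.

The two most frequent reciprocal classes, + w f and b + +, are the parental types, so the F1 was + w f / b + +.
The two rarest classes, b w f and + + +, are the double crossovers. Comparing them with the parentals, only the b allele has switched, so b is the middle locus and the order is f – b – w.

b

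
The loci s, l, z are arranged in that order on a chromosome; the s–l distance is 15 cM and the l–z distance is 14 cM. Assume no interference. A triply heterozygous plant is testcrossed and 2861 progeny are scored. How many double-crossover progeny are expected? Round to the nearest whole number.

Map distances give recombination frequencies of 0.150 and 0.140 for the two intervals.
With no interference, expected double-crossover frequency = 0.150 × 0.140 = 0.02100.
Expected number = 0.02100 × 2861 = 60.08 ≈ 60.

60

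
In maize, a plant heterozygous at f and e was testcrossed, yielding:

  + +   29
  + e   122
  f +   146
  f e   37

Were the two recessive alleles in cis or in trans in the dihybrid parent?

The two most frequent classes are + e (122) and f + (146); these are the parental (non-recombinant) types.
So the F1 carried + e on one chromosome and f + on the other — the recessive alleles are on opposite chromosomes (trans / repulsion).

trans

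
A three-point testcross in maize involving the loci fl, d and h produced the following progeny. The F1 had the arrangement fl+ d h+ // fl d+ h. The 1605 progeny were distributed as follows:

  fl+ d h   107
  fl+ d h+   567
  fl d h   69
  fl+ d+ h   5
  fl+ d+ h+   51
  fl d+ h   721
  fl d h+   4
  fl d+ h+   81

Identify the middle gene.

fl

The two rarest classes, fl d h+ and fl+ d+ h, are the double crossovers. Comparing them with the parentals, only the fl allele has switched, so fl is the middle locus and the order is h – fl – d.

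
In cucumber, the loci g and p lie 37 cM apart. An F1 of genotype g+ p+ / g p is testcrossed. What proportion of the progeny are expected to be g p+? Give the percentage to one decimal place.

18.5%

A map distance of 37 cM corresponds to a recombination frequency of 0.370.
The F1 is g+ p+ / g p, so g p+ is a recombinant gamete class with expected frequency r/2 = 0.370/2 = 0.1850.
That is 0.1850 = 18.5% of the progeny.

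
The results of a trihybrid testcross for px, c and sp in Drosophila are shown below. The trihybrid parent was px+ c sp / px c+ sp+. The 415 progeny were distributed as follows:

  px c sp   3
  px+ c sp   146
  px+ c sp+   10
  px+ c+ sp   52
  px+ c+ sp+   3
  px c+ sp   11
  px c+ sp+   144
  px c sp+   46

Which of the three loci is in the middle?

The two rarest classes, px c sp and px+ c+ sp+, are the double crossovers. Comparing them with the parentals, only the px allele has switched, so px is the middle locus and the order is sp – px – c.

px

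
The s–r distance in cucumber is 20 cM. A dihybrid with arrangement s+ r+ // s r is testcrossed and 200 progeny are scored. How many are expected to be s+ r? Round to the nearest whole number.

20

A map distance of 20 cM corresponds to a recombination frequency of 0.200.
The F1 is s+ r+ / s r, so s+ r is a recombinant gamete class with expected frequency r/2 = 0.200/2 = 0.1000.
Expected number = 0.1000 × 200 = 20.00 ≈ 20.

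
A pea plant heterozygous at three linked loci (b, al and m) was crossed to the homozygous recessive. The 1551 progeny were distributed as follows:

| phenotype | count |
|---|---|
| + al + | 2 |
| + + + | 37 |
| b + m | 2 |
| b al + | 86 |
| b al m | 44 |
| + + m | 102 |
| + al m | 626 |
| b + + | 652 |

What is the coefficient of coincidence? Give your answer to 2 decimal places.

The two most frequent reciprocal classes, + al m and b + +, are the parental types, so the F1 was + al m / b + +.
The two rarest classes, + al + and b + m, are the double crossovers. Comparing them with the parentals, only the m allele has switched, so m is the middle locus and the order is al – m – b.
al–m: (188 + 4)/1551 = 0.1238; m–b: (81 + 4)/1551 = 0.0548.
Expected DCO frequency = 0.1238 × 0.0548 ≈ 0.00678; observed = 4/1551 ≈ 0.00258.
Coefficient of coincidence = 0.00258/0.00678 ≈ 0.38.

0.38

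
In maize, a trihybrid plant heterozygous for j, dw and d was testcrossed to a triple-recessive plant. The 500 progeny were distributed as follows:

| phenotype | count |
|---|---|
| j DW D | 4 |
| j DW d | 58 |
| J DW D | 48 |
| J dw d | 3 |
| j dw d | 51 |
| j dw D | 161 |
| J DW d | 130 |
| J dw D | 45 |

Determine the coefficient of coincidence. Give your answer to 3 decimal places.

0.300

The two most frequent reciprocal classes, J DW d and j dw D, are the parental types, so the F1 was J DW d / j dw D.
The two rarest classes, J dw d and j DW D, are the double crossovers. Comparing them with the parentals, only the dw allele has switched, so dw is the middle locus and the order is d – dw – j.
d–dw: (99 + 7)/500 = 0.2120; dw–j: (103 + 7)/500 = 0.2200.
Expected DCO frequency = 0.2120 × 0.2200 ≈ 0.04664; observed = 7/500 ≈ 0.01400.
Coefficient of coincidence = 0.01400/0.04664 ≈ 0.300.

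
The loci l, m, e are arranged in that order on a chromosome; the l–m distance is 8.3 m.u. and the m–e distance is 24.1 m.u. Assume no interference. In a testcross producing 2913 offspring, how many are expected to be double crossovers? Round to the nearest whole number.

Map distances give recombination frequencies of 0.083 and 0.241 for the two intervals.
With no interference, expected double-crossover frequency = 0.083 × 0.241 = 0.02000.
Expected number = 0.02000 × 2913 = 58.27 ≈ 58.

58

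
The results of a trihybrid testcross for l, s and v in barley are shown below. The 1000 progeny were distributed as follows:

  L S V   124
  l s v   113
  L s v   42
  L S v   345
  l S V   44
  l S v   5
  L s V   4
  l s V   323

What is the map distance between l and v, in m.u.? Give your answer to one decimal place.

24.6 m.u.

The two most frequent reciprocal classes, l s V and L S v, are the parental types, so the F1 was l s V / L S v.
The two rarest classes, L s V and l S v, are the double crossovers. Comparing them with the parentals, only the l allele has switched, so l is the middle locus and the order is s – l – v.
Crossovers in the l–v interval produce the single-crossover classes l s v and L S V (113 + 124 = 237) plus the double crossovers (9).
RF(l–v) = (237 + 9) / 1000 = 246/1000 = 0.2460 → 24.6 m.u.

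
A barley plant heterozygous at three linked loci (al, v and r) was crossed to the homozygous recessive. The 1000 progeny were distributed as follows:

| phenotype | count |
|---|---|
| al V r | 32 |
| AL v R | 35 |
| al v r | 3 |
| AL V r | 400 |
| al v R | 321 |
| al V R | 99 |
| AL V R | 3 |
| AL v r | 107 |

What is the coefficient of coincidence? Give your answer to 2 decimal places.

0.39

The two most frequent reciprocal classes, AL V r and al v R, are the parental types, so the F1 was AL V r / al v R.
The two rarest classes, AL V R and al v r, are the double crossovers. Comparing them with the parentals, only the r allele has switched, so r is the middle locus and the order is v – r – al.
v–r: (206 + 6)/1000 = 0.2120; r–al: (67 + 6)/1000 = 0.0730.
Expected DCO frequency = 0.2120 × 0.0730 ≈ 0.01548; observed = 6/1000 ≈ 0.00600.
Coefficient of coincidence = 0.00600/0.01548 ≈ 0.39.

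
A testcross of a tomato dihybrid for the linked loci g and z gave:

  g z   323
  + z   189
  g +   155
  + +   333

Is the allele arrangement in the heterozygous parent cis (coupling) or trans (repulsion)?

The two most frequent classes are + + (333) and g z (323); these are the parental (non-recombinant) types.
So the F1 carried + + on one chromosome and g z on the other — the recessive alleles are on the same chromosome (cis / coupling).

cis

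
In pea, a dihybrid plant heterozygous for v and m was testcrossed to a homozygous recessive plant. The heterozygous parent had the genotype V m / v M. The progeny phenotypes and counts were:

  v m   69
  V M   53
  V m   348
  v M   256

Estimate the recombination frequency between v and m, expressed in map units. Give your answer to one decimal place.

16.8 map units

The recombinant classes are V M and v m: 53 + 69 = 122.
Recombination frequency = 122/726 = 0.1680 ≈ 16.8%, i.e. 16.8 map units.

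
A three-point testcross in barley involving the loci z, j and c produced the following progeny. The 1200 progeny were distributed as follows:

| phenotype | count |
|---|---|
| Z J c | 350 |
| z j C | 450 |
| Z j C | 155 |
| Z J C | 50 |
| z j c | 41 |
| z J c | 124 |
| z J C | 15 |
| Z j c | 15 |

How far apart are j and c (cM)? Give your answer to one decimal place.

The two most frequent reciprocal classes, Z J c and z j C, are the parental types, so the F1 was Z J c / z j C.
The two rarest classes, Z j c and z J C, are the double crossovers. Comparing them with the parentals, only the j allele has switched, so j is the middle locus and the order is z – j – c.
Crossovers in the j–c interval produce the single-crossover classes Z J C and z j c (50 + 41 = 91) plus the double crossovers (30).
RF(j–c) = (91 + 30) / 1200 = 121/1200 = 0.1008 → 10.1 cM.

10.1 cM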